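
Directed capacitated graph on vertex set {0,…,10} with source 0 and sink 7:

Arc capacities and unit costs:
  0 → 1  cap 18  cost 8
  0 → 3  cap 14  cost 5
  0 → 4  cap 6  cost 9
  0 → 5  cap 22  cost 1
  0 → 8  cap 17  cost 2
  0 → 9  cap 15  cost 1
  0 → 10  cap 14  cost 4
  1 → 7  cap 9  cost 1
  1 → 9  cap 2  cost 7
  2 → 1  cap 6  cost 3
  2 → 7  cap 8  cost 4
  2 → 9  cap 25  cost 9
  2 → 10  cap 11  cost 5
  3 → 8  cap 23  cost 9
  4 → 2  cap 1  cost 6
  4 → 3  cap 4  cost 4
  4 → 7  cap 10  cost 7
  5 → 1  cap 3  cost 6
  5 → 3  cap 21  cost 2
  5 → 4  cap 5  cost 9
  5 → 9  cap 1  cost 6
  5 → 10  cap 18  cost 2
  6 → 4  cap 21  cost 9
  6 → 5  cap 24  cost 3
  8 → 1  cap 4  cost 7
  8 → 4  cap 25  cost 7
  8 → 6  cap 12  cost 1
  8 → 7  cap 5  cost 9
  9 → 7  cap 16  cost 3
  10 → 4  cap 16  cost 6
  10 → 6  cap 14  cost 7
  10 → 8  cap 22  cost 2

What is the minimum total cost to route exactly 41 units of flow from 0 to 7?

shortest-cost path #1: 0→9→7 push 15 @ unit cost 4 (adds 60)
shortest-cost path #2: 0→5→1→7 push 3 @ unit cost 8 (adds 24)
shortest-cost path #3: 0→1→7 push 6 @ unit cost 9 (adds 54)
shortest-cost path #4: 0→5→9→7 push 1 @ unit cost 10 (adds 10)
shortest-cost path #5: 0→8→7 push 5 @ unit cost 11 (adds 55)
shortest-cost path #6: 0→4→7 push 6 @ unit cost 16 (adds 96)
shortest-cost path #7: 0→8→4→7 push 4 @ unit cost 16 (adds 64)
shortest-cost path #8: 0→8→4→2→7 push 1 @ unit cost 19 (adds 19)
total cost = 382

Minimum cost for 41 units: 382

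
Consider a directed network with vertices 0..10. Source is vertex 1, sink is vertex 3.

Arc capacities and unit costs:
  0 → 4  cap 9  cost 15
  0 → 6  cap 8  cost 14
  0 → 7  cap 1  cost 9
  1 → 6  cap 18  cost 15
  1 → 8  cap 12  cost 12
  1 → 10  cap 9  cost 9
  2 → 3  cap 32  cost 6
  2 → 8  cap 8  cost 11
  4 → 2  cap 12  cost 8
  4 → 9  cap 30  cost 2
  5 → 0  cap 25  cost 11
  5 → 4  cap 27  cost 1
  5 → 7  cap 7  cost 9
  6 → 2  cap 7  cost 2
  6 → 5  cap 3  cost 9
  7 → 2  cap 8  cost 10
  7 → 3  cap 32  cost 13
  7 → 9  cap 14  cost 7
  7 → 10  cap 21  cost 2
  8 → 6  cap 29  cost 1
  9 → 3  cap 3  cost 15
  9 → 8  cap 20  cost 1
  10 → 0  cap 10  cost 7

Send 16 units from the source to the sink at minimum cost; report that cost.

shortest-cost path #1: 1→8→6→2→3 push 7 @ unit cost 21 (adds 147)
shortest-cost path #2: 1→8→6→5→4→2→3 push 3 @ unit cost 37 (adds 111)
shortest-cost path #3: 1→10→0→7→3 push 1 @ unit cost 38 (adds 38)
shortest-cost path #4: 1→10→0→4→2→3 push 5 @ unit cost 45 (adds 225)
total cost = 521

Minimum cost for 16 units: 521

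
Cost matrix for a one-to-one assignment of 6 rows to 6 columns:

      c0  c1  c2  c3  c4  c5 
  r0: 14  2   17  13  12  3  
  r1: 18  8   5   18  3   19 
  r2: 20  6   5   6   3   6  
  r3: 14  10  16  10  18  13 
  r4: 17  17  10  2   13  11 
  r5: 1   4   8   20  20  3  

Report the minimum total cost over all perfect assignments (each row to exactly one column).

one of 2 optimal assignments: row0→col5 (cost 3), row1→col2 (cost 5), row2→col4 (cost 3), row3→col1 (cost 10), row4→col3 (cost 2), row5→col0 (cost 1)
total = 3 + 5 + 3 + 10 + 2 + 1 = 24

Minimum assignment cost: 24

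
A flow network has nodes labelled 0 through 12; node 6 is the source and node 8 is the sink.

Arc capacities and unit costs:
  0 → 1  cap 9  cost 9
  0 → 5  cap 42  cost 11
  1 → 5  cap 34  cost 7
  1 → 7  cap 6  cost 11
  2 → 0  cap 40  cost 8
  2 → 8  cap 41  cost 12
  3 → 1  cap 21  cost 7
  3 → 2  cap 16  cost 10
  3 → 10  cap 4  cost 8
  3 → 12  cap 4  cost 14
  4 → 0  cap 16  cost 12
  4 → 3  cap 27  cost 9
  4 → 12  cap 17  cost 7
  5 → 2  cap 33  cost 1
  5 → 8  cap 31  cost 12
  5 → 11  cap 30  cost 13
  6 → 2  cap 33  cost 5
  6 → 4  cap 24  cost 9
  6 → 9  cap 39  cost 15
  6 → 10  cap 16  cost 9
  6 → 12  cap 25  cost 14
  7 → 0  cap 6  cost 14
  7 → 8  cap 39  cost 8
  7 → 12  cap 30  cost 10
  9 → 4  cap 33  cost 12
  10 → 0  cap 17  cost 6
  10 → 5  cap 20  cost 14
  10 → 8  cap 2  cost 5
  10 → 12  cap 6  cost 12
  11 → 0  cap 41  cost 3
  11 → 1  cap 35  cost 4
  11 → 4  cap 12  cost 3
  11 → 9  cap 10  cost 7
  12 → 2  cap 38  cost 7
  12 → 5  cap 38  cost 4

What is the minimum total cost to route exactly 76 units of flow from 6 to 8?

Minimum cost for 76 units: 1883

shortest-cost path #1: 6→10→8 push 2 @ unit cost 14 (adds 28)
shortest-cost path #2: 6→2→8 push 33 @ unit cost 17 (adds 561)
shortest-cost path #3: 6→12→5→8 push 25 @ unit cost 30 (adds 750)
shortest-cost path #4: 6→4→12→5→8 push 6 @ unit cost 32 (adds 192)
shortest-cost path #5: 6→4→12→5→2→8 push 7 @ unit cost 33 (adds 231)
shortest-cost path #6: 6→4→12→2→8 push 1 @ unit cost 35 (adds 35)
shortest-cost path #7: 6→10→0→1→7→8 push 2 @ unit cost 43 (adds 86)
total cost = 1883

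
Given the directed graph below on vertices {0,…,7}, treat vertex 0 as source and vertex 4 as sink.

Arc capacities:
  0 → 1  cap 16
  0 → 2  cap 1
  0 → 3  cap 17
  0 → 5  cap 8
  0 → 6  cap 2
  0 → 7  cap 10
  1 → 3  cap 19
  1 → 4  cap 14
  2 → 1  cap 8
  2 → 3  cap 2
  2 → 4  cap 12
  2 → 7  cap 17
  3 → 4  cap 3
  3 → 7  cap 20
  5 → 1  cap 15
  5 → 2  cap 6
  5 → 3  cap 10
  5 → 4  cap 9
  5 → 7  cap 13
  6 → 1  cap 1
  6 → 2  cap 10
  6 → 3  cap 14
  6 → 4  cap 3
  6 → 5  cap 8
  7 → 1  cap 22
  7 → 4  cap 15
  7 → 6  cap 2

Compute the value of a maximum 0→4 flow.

augment #1: 0→1→4 bottleneck 14, total now 14
augment #2: 0→2→4 bottleneck 1, total now 15
augment #3: 0→3→4 bottleneck 3, total now 18
augment #4: 0→5→4 bottleneck 8, total now 26
augment #5: 0→6→4 bottleneck 2, total now 28
augment #6: 0→7→4 bottleneck 10, total now 38
augment #7: 0→3→7→4 bottleneck 5, total now 43
augment #8: 0→3→7→6→4 bottleneck 1, total now 44
augment #9: 0→3→7→6→2→4 bottleneck 1, total now 45

Maximum flow value: 45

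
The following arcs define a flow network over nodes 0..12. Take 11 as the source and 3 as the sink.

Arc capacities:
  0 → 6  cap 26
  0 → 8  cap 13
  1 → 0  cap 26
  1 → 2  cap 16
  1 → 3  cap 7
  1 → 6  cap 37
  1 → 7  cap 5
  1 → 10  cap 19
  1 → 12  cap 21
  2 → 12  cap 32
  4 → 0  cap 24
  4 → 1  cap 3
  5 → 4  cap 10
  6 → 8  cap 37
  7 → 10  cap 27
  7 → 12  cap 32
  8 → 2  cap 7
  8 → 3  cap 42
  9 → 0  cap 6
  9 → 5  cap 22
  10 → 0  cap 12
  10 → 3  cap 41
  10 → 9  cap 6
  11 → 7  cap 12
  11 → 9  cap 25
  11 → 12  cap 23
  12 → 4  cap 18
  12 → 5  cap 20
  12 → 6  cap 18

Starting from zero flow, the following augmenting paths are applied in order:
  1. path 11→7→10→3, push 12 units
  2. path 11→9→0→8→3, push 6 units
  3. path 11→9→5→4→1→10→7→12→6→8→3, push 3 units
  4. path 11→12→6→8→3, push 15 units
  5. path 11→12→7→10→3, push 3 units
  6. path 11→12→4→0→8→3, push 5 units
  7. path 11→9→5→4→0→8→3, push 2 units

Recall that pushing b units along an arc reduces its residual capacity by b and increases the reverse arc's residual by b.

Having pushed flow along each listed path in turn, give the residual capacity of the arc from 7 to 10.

after path 1 (11→7→10→3, push 12): res(7,10)=15
after path 2 (11→9→0→8→3, push 6): res(7,10)=15
after path 3 (11→9→5→4→1→10→7→12→6→8→3, push 3): res(7,10)=18
after path 4 (11→12→6→8→3, push 15): res(7,10)=18
after path 5 (11→12→7→10→3, push 3): res(7,10)=15
after path 6 (11→12→4→0→8→3, push 5): res(7,10)=15
after path 7 (11→9→5→4→0→8→3, push 2): res(7,10)=15

Residual capacity of (7,10): 15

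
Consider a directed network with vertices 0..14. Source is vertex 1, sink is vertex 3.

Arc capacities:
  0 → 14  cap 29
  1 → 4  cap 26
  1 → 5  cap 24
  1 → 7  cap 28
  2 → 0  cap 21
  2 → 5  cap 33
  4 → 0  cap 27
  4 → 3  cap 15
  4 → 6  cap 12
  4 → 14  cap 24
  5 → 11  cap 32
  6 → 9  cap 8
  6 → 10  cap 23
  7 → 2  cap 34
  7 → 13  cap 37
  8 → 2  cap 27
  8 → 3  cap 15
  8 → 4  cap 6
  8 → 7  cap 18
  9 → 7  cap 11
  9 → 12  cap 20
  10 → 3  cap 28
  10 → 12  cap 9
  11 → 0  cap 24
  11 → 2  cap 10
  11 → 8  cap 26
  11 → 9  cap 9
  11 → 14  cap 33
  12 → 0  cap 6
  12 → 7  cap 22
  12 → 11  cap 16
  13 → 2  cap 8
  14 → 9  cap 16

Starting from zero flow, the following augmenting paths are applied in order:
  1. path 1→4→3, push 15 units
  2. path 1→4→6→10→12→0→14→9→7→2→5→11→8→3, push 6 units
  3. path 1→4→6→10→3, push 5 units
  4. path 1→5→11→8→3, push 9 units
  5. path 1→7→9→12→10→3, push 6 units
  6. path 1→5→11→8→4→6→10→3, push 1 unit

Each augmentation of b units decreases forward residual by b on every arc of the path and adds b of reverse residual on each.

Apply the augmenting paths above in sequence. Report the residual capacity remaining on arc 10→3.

after path 1 (1→4→3, push 15): res(10,3)=28
after path 2 (1→4→6→10→12→0→14→9→7→2→5→11→8→3, push 6): res(10,3)=28
after path 3 (1→4→6→10→3, push 5): res(10,3)=23
after path 4 (1→5→11→8→3, push 9): res(10,3)=23
after path 5 (1→7→9→12→10→3, push 6): res(10,3)=17
after path 6 (1→5→11→8→4→6→10→3, push 1): res(10,3)=16

Residual capacity of (10,3): 16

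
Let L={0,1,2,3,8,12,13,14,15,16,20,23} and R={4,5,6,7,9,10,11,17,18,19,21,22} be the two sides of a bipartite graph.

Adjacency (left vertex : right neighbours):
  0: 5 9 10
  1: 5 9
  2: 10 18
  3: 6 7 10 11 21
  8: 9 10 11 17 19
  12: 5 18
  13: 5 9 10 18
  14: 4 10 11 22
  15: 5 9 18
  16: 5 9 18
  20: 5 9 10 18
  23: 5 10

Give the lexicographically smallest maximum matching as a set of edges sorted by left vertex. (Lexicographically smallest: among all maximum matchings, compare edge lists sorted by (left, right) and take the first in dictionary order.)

Lex-smallest maximum matching: {(0,5), (1,9), (2,10), (3,6), (8,11), (12,18), (14,4)}

|M| = 7 (so the lex-smallest maximum matching has 7 edges)
process left vertices in ascending order; for each, take the smallest-labelled available neighbour that still permits 7 edges overall, or leave it unmatched if none does
lex-smallest matching: {0-5, 1-9, 2-10, 3-6, 8-11, 12-18, 14-4}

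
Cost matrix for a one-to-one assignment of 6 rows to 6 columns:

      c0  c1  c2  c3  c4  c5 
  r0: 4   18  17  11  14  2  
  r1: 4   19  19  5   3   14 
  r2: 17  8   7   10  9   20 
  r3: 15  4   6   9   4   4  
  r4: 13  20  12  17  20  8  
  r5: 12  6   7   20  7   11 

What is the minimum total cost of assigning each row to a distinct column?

optimal assignment: row0→col0 (cost 4), row1→col3 (cost 5), row2→col2 (cost 7), row3→col4 (cost 4), row4→col5 (cost 8), row5→col1 (cost 6)
total = 4 + 5 + 7 + 4 + 8 + 6 = 34

Minimum assignment cost: 34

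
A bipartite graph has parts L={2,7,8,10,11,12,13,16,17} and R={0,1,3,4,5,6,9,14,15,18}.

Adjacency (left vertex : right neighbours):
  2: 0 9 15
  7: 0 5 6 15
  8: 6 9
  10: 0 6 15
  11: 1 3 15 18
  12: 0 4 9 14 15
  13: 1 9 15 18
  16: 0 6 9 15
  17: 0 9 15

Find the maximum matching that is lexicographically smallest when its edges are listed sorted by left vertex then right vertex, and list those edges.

|M| = 8 (so the lex-smallest maximum matching has 8 edges)
process left vertices in ascending order; for each, take the smallest-labelled available neighbour that still permits 8 edges overall, or leave it unmatched if none does
lex-smallest matching: {2-0, 7-5, 8-6, 10-15, 11-1, 12-4, 13-18, 16-9}

Lex-smallest maximum matching: {(2,0), (7,5), (8,6), (10,15), (11,1), (12,4), (13,18), (16,9)}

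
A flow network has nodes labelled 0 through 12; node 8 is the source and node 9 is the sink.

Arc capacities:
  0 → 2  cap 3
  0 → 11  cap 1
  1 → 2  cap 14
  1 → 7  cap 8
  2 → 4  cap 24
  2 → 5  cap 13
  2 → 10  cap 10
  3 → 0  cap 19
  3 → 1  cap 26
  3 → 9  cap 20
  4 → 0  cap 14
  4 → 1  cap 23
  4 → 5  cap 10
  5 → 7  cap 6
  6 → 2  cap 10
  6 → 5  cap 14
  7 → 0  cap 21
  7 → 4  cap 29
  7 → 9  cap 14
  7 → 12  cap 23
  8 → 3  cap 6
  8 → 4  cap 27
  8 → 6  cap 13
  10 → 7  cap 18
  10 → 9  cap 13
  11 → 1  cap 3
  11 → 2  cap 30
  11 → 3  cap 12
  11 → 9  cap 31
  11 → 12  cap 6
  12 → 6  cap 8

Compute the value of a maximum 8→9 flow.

augment #1: 8→3→9 bottleneck 6, total now 6
augment #2: 8→4→0→11→9 bottleneck 1, total now 7
augment #3: 8→4→1→7→9 bottleneck 8, total now 15
augment #4: 8→4→5→7→9 bottleneck 6, total now 21
augment #5: 8→6→2→10→9 bottleneck 10, total now 31

Maximum flow value: 31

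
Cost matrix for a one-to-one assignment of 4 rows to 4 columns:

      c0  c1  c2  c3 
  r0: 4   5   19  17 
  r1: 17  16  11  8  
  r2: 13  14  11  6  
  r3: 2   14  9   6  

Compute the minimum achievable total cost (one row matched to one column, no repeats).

Minimum assignment cost: 24

optimal assignment: row0→col1 (cost 5), row1→col2 (cost 11), row2→col3 (cost 6), row3→col0 (cost 2)
total = 5 + 11 + 6 + 2 = 24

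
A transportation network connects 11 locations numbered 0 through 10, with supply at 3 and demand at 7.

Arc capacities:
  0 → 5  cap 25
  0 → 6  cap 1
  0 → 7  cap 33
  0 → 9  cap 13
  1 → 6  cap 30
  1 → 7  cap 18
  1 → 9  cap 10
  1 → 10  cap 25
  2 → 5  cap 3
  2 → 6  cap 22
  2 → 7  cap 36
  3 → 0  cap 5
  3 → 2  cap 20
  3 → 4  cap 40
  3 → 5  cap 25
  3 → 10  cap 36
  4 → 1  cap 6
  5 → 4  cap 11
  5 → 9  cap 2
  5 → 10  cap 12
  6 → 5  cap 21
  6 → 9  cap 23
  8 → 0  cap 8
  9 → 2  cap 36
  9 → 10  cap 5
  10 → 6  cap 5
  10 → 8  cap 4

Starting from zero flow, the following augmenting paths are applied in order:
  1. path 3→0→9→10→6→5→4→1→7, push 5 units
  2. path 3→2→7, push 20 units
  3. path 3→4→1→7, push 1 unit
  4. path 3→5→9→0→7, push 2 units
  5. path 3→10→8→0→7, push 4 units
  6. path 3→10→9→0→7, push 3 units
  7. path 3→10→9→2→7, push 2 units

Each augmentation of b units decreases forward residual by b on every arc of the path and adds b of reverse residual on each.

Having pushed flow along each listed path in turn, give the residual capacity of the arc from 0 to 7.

after path 1 (3→0→9→10→6→5→4→1→7, push 5): res(0,7)=33
after path 2 (3→2→7, push 20): res(0,7)=33
after path 3 (3→4→1→7, push 1): res(0,7)=33
after path 4 (3→5→9→0→7, push 2): res(0,7)=31
after path 5 (3→10→8→0→7, push 4): res(0,7)=27
after path 6 (3→10→9→0→7, push 3): res(0,7)=24
after path 7 (3→10→9→2→7, push 2): res(0,7)=24

Residual capacity of (0,7): 24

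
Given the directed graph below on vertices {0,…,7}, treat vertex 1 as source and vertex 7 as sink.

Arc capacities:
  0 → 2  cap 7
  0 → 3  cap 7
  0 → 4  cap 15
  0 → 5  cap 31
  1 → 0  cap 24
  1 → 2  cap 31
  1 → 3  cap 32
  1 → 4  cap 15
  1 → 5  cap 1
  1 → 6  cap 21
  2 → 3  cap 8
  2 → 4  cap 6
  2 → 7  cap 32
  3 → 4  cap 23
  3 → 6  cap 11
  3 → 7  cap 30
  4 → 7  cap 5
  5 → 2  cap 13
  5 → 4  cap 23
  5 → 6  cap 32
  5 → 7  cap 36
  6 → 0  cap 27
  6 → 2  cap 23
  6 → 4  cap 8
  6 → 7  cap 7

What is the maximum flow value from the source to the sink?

Maximum flow value: 106

augment #1: 1→2→7 bottleneck 31, total now 31
augment #2: 1→3→7 bottleneck 30, total now 61
augment #3: 1→4→7 bottleneck 5, total now 66
augment #4: 1→5→7 bottleneck 1, total now 67
augment #5: 1→6→7 bottleneck 7, total now 74
augment #6: 1→0→2→7 bottleneck 1, total now 75
augment #7: 1→0→5→7 bottleneck 23, total now 98
augment #8: 1→6→0→5→7 bottleneck 8, total now 106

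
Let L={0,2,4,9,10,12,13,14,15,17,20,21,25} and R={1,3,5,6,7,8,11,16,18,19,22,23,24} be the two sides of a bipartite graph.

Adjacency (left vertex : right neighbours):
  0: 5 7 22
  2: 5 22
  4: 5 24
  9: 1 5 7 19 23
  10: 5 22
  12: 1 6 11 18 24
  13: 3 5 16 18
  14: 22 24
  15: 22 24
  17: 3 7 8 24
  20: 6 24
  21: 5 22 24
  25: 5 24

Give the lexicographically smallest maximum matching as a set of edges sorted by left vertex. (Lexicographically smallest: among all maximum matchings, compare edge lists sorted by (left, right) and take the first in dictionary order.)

Lex-smallest maximum matching: {(0,7), (2,5), (4,24), (9,1), (10,22), (12,11), (13,3), (17,8), (20,6)}

|M| = 9 (so the lex-smallest maximum matching has 9 edges)
process left vertices in ascending order; for each, take the smallest-labelled available neighbour that still permits 9 edges overall, or leave it unmatched if none does
lex-smallest matching: {0-7, 2-5, 4-24, 9-1, 10-22, 12-11, 13-3, 17-8, 20-6}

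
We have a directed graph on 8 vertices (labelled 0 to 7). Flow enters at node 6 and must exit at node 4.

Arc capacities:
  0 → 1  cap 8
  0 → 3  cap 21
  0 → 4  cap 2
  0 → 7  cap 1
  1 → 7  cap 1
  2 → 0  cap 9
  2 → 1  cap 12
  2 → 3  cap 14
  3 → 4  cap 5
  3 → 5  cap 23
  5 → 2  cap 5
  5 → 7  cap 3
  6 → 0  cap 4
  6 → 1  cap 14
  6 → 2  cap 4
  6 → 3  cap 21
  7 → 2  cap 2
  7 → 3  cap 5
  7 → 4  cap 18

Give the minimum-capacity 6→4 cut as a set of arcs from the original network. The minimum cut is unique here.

Min-cut arcs: {(0,4), (0,7), (1,7), (3,4), (5,7)} (total capacity 12)

augment #1: 6→0→4 push 2
augment #2: 6→3→4 push 5
augment #3: 6→0→7→4 push 1
augment #4: 6→1→7→4 push 1
augment #5: 6→3→5→7→4 push 3
max flow = 12; residual-reachable set from 6 gives S-side
cut edges (S→T): {(0,4), (0,7), (1,7), (3,4), (5,7)} total cap 12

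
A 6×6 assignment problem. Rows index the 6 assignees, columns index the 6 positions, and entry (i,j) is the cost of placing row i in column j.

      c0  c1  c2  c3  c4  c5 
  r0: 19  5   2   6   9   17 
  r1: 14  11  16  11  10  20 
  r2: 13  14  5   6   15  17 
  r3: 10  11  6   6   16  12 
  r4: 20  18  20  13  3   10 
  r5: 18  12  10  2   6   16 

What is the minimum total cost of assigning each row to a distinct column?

Minimum assignment cost: 41

optimal assignment: row0→col1 (cost 5), row1→col0 (cost 14), row2→col2 (cost 5), row3→col5 (cost 12), row4→col4 (cost 3), row5→col3 (cost 2)
total = 5 + 14 + 5 + 12 + 3 + 2 = 41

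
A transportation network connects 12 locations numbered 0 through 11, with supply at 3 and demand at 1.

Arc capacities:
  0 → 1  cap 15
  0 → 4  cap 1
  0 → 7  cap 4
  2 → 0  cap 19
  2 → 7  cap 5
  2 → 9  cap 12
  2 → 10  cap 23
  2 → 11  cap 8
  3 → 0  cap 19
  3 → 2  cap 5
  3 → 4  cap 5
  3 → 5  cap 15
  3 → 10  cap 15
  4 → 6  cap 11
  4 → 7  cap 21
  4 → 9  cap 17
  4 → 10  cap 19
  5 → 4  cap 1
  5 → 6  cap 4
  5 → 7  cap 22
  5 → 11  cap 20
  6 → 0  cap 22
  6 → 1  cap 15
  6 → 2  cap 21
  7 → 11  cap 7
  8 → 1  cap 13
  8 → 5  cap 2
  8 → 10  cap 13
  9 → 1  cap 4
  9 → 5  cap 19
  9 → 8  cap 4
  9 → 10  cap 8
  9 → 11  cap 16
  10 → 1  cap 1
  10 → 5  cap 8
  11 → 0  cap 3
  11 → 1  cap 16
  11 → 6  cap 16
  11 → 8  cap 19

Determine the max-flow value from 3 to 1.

augment #1: 3→0→1 bottleneck 15, total now 15
augment #2: 3→10→1 bottleneck 1, total now 16
augment #3: 3→2→9→1 bottleneck 4, total now 20
augment #4: 3→2→11→1 bottleneck 1, total now 21
augment #5: 3→4→6→1 bottleneck 5, total now 26
augment #6: 3→5→6→1 bottleneck 4, total now 30
augment #7: 3→5→11→1 bottleneck 11, total now 41
augment #8: 3→0→4→6→1 bottleneck 1, total now 42
augment #9: 3→0→7→11→1 bottleneck 3, total now 45
augment #10: 3→10→5→11→1 bottleneck 1, total now 46
augment #11: 3→10→5→4→6→1 bottleneck 1, total now 47
augment #12: 3→10→5→11→6→1 bottleneck 4, total now 51
augment #13: 3→10→5→11→8→1 bottleneck 2, total now 53

Maximum flow value: 53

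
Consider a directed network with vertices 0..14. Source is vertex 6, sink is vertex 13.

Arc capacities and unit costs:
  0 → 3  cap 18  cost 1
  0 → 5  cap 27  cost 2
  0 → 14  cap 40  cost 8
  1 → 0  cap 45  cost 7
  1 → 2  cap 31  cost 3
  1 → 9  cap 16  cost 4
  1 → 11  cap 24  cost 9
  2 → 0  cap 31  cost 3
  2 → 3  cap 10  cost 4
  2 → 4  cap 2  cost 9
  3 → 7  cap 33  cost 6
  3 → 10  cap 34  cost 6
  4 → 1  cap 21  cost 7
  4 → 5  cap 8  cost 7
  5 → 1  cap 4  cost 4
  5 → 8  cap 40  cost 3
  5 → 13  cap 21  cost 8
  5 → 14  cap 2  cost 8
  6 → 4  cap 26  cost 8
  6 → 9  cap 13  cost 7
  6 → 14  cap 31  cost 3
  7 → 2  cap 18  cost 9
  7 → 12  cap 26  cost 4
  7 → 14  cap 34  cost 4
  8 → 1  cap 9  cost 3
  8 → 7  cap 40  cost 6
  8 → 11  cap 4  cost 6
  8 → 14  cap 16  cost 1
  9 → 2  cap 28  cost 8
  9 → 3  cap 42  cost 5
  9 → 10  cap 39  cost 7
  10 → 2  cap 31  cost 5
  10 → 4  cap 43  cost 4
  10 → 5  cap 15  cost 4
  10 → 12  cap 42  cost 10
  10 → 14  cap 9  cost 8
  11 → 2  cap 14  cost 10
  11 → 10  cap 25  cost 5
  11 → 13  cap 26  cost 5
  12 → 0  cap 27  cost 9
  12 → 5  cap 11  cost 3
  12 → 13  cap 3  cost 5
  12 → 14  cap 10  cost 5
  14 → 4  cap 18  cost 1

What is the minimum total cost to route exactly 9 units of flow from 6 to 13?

shortest-cost path #1: 6→14→4→5→13 push 8 @ unit cost 19 (adds 152)
shortest-cost path #2: 6→14→4→1→11→13 push 1 @ unit cost 25 (adds 25)
total cost = 177

Minimum cost for 9 units: 177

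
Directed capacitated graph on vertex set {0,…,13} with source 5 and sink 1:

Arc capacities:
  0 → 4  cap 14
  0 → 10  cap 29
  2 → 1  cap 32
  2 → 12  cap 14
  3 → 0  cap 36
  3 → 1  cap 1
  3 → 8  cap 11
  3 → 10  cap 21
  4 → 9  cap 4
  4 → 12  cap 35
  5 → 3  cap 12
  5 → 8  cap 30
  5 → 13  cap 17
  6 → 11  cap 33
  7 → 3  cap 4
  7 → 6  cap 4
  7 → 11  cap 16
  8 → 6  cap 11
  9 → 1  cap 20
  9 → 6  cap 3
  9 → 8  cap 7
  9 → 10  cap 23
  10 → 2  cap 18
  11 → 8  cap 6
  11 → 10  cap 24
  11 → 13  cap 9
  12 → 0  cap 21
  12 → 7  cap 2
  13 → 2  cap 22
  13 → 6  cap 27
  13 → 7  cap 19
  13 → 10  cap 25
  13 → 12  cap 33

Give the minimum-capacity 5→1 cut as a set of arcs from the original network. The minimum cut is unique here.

augment #1: 5→3→1 push 1
augment #2: 5→13→2→1 push 17
augment #3: 5→3→10→2→1 push 11
augment #4: 5→8→6→11→10→2→1 push 4
augment #5: 5→8→6→11→10→3→0→4→9→1 push 4
max flow = 37; residual-reachable set from 5 gives S-side
cut edges (S→T): {(2,1), (3,1), (4,9)} total cap 37

Min-cut arcs: {(2,1), (3,1), (4,9)} (total capacity 37)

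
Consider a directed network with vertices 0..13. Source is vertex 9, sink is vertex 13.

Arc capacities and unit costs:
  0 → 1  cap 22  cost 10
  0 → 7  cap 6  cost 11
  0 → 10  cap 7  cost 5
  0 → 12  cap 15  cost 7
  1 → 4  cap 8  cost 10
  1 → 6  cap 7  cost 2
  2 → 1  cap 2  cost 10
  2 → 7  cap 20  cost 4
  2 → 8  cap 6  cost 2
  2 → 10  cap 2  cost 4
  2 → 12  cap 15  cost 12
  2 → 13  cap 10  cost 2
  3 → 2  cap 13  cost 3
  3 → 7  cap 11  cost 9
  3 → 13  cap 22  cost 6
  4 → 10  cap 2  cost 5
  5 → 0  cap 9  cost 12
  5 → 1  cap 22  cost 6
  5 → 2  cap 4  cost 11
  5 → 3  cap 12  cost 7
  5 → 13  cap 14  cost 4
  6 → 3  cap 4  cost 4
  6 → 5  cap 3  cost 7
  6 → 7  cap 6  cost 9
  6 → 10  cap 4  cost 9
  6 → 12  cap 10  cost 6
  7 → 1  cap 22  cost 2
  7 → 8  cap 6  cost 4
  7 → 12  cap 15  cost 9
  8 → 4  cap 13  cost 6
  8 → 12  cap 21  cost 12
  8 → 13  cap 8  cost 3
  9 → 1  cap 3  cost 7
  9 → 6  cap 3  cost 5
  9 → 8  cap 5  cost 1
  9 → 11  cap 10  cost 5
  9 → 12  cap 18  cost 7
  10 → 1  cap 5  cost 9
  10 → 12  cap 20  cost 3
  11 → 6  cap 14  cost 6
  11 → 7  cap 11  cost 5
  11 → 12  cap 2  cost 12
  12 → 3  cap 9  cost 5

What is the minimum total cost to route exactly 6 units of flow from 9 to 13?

Minimum cost for 6 units: 34

shortest-cost path #1: 9→8→13 push 5 @ unit cost 4 (adds 20)
shortest-cost path #2: 9→6→3→2→13 push 1 @ unit cost 14 (adds 14)
total cost = 34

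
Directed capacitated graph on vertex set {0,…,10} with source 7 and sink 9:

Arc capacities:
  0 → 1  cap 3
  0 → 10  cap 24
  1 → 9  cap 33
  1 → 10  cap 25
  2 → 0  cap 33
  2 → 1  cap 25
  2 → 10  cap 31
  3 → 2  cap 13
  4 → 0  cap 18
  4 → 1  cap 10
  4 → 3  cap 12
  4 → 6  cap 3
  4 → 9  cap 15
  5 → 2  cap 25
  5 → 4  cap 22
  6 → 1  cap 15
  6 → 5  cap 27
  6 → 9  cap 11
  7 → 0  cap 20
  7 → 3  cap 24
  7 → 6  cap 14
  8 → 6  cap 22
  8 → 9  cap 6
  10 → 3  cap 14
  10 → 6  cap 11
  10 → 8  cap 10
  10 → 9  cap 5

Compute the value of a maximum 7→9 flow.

Maximum flow value: 47

augment #1: 7→6→9 bottleneck 11, total now 11
augment #2: 7→0→1→9 bottleneck 3, total now 14
augment #3: 7→0→10→9 bottleneck 5, total now 19
augment #4: 7→6→1→9 bottleneck 3, total now 22
augment #5: 7→0→10→8→9 bottleneck 6, total now 28
augment #6: 7→3→2→1→9 bottleneck 13, total now 41
augment #7: 7→0→10→6→1→9 bottleneck 6, total now 47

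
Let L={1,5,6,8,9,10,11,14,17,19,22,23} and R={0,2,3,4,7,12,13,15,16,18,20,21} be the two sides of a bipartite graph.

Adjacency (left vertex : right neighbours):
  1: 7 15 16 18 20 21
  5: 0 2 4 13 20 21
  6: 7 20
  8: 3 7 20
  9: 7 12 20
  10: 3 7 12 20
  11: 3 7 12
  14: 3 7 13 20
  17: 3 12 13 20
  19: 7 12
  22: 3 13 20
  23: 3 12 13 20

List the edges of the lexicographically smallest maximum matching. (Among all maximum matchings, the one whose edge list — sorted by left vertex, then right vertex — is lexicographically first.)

Lex-smallest maximum matching: {(1,15), (5,0), (6,7), (8,3), (9,12), (10,20), (14,13)}

|M| = 7 (so the lex-smallest maximum matching has 7 edges)
process left vertices in ascending order; for each, take the smallest-labelled available neighbour that still permits 7 edges overall, or leave it unmatched if none does
lex-smallest matching: {1-15, 5-0, 6-7, 8-3, 9-12, 10-20, 14-13}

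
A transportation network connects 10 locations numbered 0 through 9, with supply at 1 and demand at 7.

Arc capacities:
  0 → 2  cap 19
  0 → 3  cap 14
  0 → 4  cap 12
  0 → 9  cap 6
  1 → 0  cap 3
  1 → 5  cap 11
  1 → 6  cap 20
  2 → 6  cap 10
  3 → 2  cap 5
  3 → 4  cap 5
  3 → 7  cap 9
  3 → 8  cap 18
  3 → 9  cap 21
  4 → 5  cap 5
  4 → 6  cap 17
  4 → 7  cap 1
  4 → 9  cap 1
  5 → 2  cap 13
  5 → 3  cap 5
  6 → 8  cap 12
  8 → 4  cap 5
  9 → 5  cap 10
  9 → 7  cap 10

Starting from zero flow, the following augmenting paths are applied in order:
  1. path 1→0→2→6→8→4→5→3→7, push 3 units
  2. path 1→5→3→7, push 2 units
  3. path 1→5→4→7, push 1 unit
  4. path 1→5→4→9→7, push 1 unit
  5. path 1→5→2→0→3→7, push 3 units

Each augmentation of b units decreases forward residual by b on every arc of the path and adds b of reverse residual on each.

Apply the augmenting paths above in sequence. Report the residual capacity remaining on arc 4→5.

Residual capacity of (4,5): 4

after path 1 (1→0→2→6→8→4→5→3→7, push 3): res(4,5)=2
after path 2 (1→5→3→7, push 2): res(4,5)=2
after path 3 (1→5→4→7, push 1): res(4,5)=3
after path 4 (1→5→4→9→7, push 1): res(4,5)=4
after path 5 (1→5→2→0→3→7, push 3): res(4,5)=4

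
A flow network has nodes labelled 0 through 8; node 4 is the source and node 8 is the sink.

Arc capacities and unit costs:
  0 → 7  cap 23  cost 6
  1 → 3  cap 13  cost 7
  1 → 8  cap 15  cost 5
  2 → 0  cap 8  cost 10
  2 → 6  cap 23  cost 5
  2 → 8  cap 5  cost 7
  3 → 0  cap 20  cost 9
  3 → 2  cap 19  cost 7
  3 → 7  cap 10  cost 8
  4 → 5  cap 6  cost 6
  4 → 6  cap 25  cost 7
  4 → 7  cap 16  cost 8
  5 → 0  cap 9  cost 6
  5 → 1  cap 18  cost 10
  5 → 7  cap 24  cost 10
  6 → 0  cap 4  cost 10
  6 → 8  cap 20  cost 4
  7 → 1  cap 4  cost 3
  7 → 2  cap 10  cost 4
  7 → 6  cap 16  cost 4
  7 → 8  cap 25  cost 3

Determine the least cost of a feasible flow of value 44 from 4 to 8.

Minimum cost for 44 units: 562

shortest-cost path #1: 4→6→8 push 20 @ unit cost 11 (adds 220)
shortest-cost path #2: 4→7→8 push 16 @ unit cost 11 (adds 176)
shortest-cost path #3: 4→5→7→8 push 6 @ unit cost 19 (adds 114)
shortest-cost path #4: 4→6→0→7→8 push 2 @ unit cost 26 (adds 52)
total cost = 562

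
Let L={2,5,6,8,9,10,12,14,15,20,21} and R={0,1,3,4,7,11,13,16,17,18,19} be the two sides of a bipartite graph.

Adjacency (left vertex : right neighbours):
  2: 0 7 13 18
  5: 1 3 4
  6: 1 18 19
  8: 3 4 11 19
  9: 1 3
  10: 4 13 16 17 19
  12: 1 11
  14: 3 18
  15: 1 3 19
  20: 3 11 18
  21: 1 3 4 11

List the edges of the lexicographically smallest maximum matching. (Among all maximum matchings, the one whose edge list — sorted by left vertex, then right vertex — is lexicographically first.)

|M| = 8 (so the lex-smallest maximum matching has 8 edges)
process left vertices in ascending order; for each, take the smallest-labelled available neighbour that still permits 8 edges overall, or leave it unmatched if none does
lex-smallest matching: {2-0, 5-1, 6-18, 8-3, 10-13, 12-11, 15-19, 21-4}

Lex-smallest maximum matching: {(2,0), (5,1), (6,18), (8,3), (10,13), (12,11), (15,19), (21,4)}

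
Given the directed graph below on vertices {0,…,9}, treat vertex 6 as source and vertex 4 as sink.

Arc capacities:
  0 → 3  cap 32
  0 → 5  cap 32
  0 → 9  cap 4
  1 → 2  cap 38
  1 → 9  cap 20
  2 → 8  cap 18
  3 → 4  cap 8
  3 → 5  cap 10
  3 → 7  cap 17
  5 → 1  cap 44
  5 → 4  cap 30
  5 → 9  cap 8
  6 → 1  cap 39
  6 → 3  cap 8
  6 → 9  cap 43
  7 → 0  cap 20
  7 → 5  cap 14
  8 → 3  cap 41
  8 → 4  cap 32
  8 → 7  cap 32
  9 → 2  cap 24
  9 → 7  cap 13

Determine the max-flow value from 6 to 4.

augment #1: 6→3→4 bottleneck 8, total now 8
augment #2: 6→1→2→8→4 bottleneck 18, total now 26
augment #3: 6→9→7→5→4 bottleneck 13, total now 39

Maximum flow value: 39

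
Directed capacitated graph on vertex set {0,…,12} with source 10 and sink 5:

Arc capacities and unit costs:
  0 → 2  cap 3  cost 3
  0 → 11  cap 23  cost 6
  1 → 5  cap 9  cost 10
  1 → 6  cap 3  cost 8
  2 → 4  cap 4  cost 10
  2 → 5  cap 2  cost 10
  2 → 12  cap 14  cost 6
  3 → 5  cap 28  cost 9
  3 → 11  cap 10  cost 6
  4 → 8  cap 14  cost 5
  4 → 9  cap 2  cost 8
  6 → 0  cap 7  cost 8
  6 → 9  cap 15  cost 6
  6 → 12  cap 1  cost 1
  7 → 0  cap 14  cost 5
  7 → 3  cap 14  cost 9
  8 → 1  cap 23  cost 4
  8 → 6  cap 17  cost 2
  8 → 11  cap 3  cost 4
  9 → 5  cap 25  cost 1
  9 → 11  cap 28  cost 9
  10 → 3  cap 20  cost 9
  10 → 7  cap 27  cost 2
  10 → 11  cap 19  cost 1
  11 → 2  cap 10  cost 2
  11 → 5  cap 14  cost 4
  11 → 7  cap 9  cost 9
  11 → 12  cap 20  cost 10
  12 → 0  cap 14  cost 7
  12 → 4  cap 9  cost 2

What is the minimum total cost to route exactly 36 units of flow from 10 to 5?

Minimum cost for 36 units: 456

shortest-cost path #1: 10→11→5 push 14 @ unit cost 5 (adds 70)
shortest-cost path #2: 10→11→2→5 push 2 @ unit cost 13 (adds 26)
shortest-cost path #3: 10→3→5 push 20 @ unit cost 18 (adds 360)
total cost = 456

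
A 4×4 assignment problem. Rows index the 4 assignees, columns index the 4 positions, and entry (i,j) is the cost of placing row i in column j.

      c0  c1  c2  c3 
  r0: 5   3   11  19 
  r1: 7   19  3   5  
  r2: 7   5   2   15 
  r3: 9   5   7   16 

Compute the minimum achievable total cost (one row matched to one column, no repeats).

Minimum assignment cost: 17

optimal assignment: row0→col0 (cost 5), row1→col3 (cost 5), row2→col2 (cost 2), row3→col1 (cost 5)
total = 5 + 5 + 2 + 5 = 17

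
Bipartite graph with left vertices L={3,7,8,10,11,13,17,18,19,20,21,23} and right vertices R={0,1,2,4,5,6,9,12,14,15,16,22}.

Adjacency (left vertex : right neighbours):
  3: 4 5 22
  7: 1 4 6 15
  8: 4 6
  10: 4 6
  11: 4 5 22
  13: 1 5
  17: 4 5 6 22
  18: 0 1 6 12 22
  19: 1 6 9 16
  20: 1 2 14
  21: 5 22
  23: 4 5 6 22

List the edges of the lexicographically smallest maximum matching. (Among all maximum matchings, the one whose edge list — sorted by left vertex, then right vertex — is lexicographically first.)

|M| = 9 (so the lex-smallest maximum matching has 9 edges)
process left vertices in ascending order; for each, take the smallest-labelled available neighbour that still permits 9 edges overall, or leave it unmatched if none does
lex-smallest matching: {3-4, 7-15, 8-6, 11-5, 13-1, 17-22, 18-0, 19-9, 20-2}

Lex-smallest maximum matching: {(3,4), (7,15), (8,6), (11,5), (13,1), (17,22), (18,0), (19,9), (20,2)}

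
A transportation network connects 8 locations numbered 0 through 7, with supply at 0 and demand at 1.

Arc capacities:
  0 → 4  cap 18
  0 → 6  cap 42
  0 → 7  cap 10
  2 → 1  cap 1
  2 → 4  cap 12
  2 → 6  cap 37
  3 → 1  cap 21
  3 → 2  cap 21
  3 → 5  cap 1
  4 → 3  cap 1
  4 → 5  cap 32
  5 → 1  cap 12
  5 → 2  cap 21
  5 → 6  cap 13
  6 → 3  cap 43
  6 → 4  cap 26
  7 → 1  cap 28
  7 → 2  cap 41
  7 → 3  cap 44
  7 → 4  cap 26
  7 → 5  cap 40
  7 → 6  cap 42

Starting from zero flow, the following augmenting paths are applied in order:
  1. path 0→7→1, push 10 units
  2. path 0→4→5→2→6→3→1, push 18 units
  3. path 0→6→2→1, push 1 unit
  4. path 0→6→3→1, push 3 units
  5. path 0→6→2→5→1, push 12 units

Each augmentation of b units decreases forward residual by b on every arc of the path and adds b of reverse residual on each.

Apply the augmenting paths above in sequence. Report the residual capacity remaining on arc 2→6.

after path 1 (0→7→1, push 10): res(2,6)=37
after path 2 (0→4→5→2→6→3→1, push 18): res(2,6)=19
after path 3 (0→6→2→1, push 1): res(2,6)=20
after path 4 (0→6→3→1, push 3): res(2,6)=20
after path 5 (0→6→2→5→1, push 12): res(2,6)=32

Residual capacity of (2,6): 32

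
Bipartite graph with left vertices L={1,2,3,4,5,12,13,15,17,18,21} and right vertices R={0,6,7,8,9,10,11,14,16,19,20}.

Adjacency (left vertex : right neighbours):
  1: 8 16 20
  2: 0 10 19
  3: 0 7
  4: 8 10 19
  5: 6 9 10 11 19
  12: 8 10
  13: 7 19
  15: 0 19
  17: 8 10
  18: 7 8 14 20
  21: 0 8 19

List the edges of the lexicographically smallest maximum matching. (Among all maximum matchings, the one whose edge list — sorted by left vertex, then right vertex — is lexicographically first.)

Lex-smallest maximum matching: {(1,16), (2,0), (3,7), (4,8), (5,6), (12,10), (13,19), (18,14)}

|M| = 8 (so the lex-smallest maximum matching has 8 edges)
process left vertices in ascending order; for each, take the smallest-labelled available neighbour that still permits 8 edges overall, or leave it unmatched if none does
lex-smallest matching: {1-16, 2-0, 3-7, 4-8, 5-6, 12-10, 13-19, 18-14}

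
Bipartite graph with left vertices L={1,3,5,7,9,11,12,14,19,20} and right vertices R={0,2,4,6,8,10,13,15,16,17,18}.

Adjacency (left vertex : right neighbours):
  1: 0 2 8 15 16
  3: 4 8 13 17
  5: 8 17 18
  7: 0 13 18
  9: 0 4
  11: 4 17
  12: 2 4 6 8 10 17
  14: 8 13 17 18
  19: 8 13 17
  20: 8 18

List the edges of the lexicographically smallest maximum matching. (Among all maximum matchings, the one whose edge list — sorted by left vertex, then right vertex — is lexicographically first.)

Lex-smallest maximum matching: {(1,2), (3,4), (5,8), (7,0), (11,17), (12,6), (14,13), (20,18)}

|M| = 8 (so the lex-smallest maximum matching has 8 edges)
process left vertices in ascending order; for each, take the smallest-labelled available neighbour that still permits 8 edges overall, or leave it unmatched if none does
lex-smallest matching: {1-2, 3-4, 5-8, 7-0, 11-17, 12-6, 14-13, 20-18}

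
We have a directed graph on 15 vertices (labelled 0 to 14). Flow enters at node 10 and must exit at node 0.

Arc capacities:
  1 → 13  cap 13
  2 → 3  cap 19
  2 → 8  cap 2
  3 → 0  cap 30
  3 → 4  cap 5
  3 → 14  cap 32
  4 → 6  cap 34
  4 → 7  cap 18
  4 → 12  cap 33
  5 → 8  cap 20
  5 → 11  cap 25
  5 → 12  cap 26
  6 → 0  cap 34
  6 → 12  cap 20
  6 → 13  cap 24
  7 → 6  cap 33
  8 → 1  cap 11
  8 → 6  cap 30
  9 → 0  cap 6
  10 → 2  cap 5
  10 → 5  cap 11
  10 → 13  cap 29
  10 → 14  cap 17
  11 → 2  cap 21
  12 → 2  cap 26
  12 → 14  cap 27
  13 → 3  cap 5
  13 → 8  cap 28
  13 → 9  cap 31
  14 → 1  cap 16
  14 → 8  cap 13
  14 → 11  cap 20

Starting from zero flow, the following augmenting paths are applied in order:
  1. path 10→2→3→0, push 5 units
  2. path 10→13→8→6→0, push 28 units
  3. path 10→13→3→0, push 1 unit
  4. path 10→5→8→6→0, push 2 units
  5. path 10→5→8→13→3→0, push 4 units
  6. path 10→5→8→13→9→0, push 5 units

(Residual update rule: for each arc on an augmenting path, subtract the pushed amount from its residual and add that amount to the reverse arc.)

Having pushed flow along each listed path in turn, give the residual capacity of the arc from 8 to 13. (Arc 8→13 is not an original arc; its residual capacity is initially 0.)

after path 1 (10→2→3→0, push 5): res(8,13)=0
after path 2 (10→13→8→6→0, push 28): res(8,13)=28
after path 3 (10→13→3→0, push 1): res(8,13)=28
after path 4 (10→5→8→6→0, push 2): res(8,13)=28
after path 5 (10→5→8→13→3→0, push 4): res(8,13)=24
after path 6 (10→5→8→13→9→0, push 5): res(8,13)=19

Residual capacity of (8,13): 19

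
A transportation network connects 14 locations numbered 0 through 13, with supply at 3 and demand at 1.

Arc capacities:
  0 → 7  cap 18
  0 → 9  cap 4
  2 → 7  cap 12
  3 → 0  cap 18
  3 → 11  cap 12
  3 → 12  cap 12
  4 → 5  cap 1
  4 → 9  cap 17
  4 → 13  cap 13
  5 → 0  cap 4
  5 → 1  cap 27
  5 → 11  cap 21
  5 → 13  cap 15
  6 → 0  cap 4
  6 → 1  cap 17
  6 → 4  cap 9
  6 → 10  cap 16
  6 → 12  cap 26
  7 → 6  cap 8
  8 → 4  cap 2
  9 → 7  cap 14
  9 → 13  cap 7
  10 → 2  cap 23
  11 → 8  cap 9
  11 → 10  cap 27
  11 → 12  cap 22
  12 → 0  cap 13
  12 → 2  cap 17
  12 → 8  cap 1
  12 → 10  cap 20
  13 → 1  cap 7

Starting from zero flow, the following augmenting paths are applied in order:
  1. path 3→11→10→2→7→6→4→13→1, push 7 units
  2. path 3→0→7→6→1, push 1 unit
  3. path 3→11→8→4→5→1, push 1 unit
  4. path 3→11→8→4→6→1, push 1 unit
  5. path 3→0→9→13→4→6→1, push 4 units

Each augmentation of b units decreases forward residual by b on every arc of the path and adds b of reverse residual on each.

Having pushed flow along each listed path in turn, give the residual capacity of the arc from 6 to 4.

Residual capacity of (6,4): 7

after path 1 (3→11→10→2→7→6→4→13→1, push 7): res(6,4)=2
after path 2 (3→0→7→6→1, push 1): res(6,4)=2
after path 3 (3→11→8→4→5→1, push 1): res(6,4)=2
after path 4 (3→11→8→4→6→1, push 1): res(6,4)=3
after path 5 (3→0→9→13→4→6→1, push 4): res(6,4)=7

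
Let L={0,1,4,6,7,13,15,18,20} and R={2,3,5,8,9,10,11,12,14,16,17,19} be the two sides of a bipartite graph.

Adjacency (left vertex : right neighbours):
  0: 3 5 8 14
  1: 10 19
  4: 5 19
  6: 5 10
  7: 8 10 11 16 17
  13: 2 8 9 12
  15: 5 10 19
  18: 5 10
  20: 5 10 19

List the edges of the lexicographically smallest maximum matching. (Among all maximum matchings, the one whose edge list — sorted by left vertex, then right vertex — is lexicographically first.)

|M| = 6 (so the lex-smallest maximum matching has 6 edges)
process left vertices in ascending order; for each, take the smallest-labelled available neighbour that still permits 6 edges overall, or leave it unmatched if none does
lex-smallest matching: {0-3, 1-10, 4-5, 7-8, 13-2, 15-19}

Lex-smallest maximum matching: {(0,3), (1,10), (4,5), (7,8), (13,2), (15,19)}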